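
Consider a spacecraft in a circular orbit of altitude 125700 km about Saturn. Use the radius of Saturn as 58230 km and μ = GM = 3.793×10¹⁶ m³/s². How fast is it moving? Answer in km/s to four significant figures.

v ≈ 14.36 km/s

r = 58230 + 125700 = 183930 km = 1.8393×10⁸ m.
For a circular orbit v = √(μ/r) = √(3.793×10¹⁶ / 1.839×10⁸) = √(2.062×10⁸) = 14360 m/s.
That is 14.36 km/s.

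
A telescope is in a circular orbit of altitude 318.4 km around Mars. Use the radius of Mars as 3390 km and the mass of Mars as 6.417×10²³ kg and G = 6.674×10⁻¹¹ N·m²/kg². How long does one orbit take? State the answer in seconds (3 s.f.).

T ≈ 6860 seconds

μ = GM = 6.674×10⁻¹¹ × 6.417×10²³ = 4.283×10¹³ m³/s².
r = 3390 + 318.4 = 3708.4 km = 3.7084×10⁶ m.
Kepler's third law: T = 2π√(r³/μ) = 2π√((3.708×10⁶)³ / 4.283×10¹³).
r³/μ = 1.191×10⁶ s², so T = 2π × 1.091×10³ = 6.856×10³ s.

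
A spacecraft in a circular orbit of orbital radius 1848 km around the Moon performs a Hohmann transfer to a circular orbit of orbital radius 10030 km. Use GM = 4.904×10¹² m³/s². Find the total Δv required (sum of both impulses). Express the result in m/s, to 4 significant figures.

Δv_total ≈ 797.2 m/s

r₁ = 1848 km = 1.848×10⁶ m.
r₂ = 10030 km = 1.003×10⁷ m.
Transfer ellipse a_t = (r₁ + r₂)/2 = 5.939×10⁶ m.
At r₁: circular v_c1 = √(μ/r₁) = 1629 m/s; transfer-perilune v_p = √[μ(2/r₁ − 1/a_t)] = 2117 m/s.
Δv₁ = v_p − v_c1 = 488.0 m/s.
At r₂: circular v_c2 = √(μ/r₂) = 699.2 m/s; transfer-apolune v_a = √[μ(2/r₂ − 1/a_t)] = 390.0 m/s.
Δv₂ = v_c2 − v_a = 309.2 m/s.
Total Δv = Δv₁ + Δv₂ = 797.2 m/s.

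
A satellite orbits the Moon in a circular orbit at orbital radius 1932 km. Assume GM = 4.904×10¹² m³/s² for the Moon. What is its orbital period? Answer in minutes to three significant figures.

T ≈ 127 minutes

r = 1932 km = 1.932×10⁶ m.
Kepler's third law: T = 2π√(r³/μ) = 2π√((1.932×10⁶)³ / 4.904×10¹²).
r³/μ = 1.471×10⁶ s², so T = 2π × 1.213×10³ = 7.619×10³ s.
Converting: 7.619×10³ s ÷ 60.00 = 127.0 minutes.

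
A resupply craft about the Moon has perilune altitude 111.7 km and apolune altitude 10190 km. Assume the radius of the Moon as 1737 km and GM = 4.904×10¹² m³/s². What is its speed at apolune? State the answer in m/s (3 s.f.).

v ≈ 332 m/s

r_p = 1737 + 111.7 = 1848.7 km = 1.8487×10⁶ m.
r_a = 1737 + 10190 = 11927 km = 1.1927×10⁷ m.
Semi-major axis a = (r_p + r_a)/2 = 6887.9 km = 6.888×10⁶ m.
Vis-viva: v² = μ(2/r − 1/a) = 4.904×10¹² × (1.677×10⁻⁷ − 1.452×10⁻⁷) = 1.104×10⁵ m²/s².
v = 332.2 m/s.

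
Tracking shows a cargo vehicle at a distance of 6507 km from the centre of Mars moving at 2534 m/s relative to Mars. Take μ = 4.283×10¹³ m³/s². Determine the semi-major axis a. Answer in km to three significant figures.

a ≈ 6350 km

r = 6.507×10⁶ m.
Specific orbital energy ε = v²/2 − μ/r = (2534)²/2 − 4.283×10¹³/6.507×10⁶ = -3.372×10⁶ J/kg.
Since ε = −μ/(2a), a = −μ/(2ε) = 6.352×10⁶ m = 6351.7 km.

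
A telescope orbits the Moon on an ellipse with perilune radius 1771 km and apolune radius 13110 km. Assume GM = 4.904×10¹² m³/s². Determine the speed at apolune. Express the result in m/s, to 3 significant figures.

v ≈ 298 m/s

Semi-major axis a = (r_p + r_a)/2 = 7440.5 km = 7.440×10⁶ m.
Vis-viva: v² = μ(2/r − 1/a) = 4.904×10¹² × (1.526×10⁻⁷ − 1.344×10⁻⁷) = 8.904×10⁴ m²/s².
v = 298.4 m/s.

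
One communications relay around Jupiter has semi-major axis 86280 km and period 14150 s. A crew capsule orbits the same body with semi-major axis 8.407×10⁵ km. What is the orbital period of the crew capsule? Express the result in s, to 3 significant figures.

T₂ ≈ 4.30×10⁵ s

Kepler's third law: T² ∝ a³, so T₂ = T₁ (a₂/a₁)^(3/2).
a₂/a₁ = 9.744, (a₂/a₁)^(3/2) = 30.42.
T₂ = 14150 × 30.42 = 4.304×10⁵ s.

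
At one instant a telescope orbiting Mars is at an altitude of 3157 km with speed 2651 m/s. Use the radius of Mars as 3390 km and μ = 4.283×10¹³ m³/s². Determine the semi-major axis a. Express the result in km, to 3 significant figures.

a ≈ 7070 km

r = 3390 + 3157 = 6547.0 km = 6.547×10⁶ m.
Vis-viva rearranged: 1/a = 2/r − v²/μ = 3.055×10⁻⁷ − 1.641×10⁻⁷ = 1.414×10⁻⁷ m⁻¹.
a = 7.072×10⁶ m = 7072.3 km.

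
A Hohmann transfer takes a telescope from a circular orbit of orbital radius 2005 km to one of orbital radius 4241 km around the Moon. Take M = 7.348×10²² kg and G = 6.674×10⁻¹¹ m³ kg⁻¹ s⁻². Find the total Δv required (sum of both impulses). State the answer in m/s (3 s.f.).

Δv_total ≈ 472 m/s

μ = GM = 6.674×10⁻¹¹ × 7.348×10²² = 4.904×10¹² m³/s².
r₁ = 2005 km = 2.005×10⁶ m.
r₂ = 4241 km = 4.241×10⁶ m.
Transfer ellipse a_t = (r₁ + r₂)/2 = 3.123×10⁶ m.
At r₁: circular v_c1 = √(μ/r₁) = 1564 m/s; transfer-perilune v_p = √[μ(2/r₁ − 1/a_t)] = 1823 m/s.
Δv₁ = v_p − v_c1 = 258.6 m/s.
At r₂: circular v_c2 = √(μ/r₂) = 1075 m/s; transfer-apolune v_a = √[μ(2/r₂ − 1/a_t)] = 861.6 m/s.
Δv₂ = v_c2 − v_a = 213.7 m/s.
Total Δv = Δv₁ + Δv₂ = 472.3 m/s.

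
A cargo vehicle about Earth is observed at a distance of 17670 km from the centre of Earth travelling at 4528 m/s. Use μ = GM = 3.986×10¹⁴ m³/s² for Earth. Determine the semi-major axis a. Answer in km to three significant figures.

r = 1.767×10⁷ m.
Vis-viva rearranged: 1/a = 2/r − v²/μ = 1.132×10⁻⁷ − 5.144×10⁻⁸ = 6.175×10⁻⁸ m⁻¹.
a = 1.619×10⁷ m = 16195 km.

a ≈ 16200 km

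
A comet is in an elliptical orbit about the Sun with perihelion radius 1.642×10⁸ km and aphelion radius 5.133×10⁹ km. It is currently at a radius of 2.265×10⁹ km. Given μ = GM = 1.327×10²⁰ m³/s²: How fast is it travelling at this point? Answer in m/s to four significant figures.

v ≈ 8190 m/s

Semi-major axis a = (r_p + r_a)/2 = 2.6486×10⁹ km = 2.649×10¹² m.
Vis-viva: v² = μ(2/r − 1/a) = 1.327×10²⁰ × (8.830×10⁻¹³ − 3.776×10⁻¹³) = 6.707×10⁷ m²/s².
v = 8190 m/s.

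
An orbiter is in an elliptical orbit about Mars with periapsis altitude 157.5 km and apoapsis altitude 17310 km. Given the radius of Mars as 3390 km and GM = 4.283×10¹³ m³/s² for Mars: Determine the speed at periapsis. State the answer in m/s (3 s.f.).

r_p = 3390 + 157.5 = 3547.5 km = 3.5475×10⁶ m.
r_a = 3390 + 17310 = 20700 km = 2.0700×10⁷ m.
Semi-major axis a = (r_p + r_a)/2 = 12124 km = 1.212×10⁷ m.
Vis-viva: v² = μ(2/r − 1/a) = 4.283×10¹³ × (5.638×10⁻⁷ − 8.248×10⁻⁸) = 2.061×10⁷ m²/s².
v = 4540 m/s.

v ≈ 4540 m/s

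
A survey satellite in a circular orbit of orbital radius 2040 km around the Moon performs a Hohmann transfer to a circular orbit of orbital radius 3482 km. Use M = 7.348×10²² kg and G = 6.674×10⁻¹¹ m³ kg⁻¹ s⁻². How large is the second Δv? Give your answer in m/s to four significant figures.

μ = GM = 6.674×10⁻¹¹ × 7.348×10²² = 4.904×10¹² m³/s².
r₁ = 2040 km = 2.040×10⁶ m.
r₂ = 3482 km = 3.482×10⁶ m.
Transfer ellipse a_t = (r₁ + r₂)/2 = 2.761×10⁶ m.
At r₁: circular v_c1 = √(μ/r₁) = 1550 m/s; transfer-perilune v_p = √[μ(2/r₁ − 1/a_t)] = 1741 m/s.
At r₂: circular v_c2 = √(μ/r₂) = 1187 m/s; transfer-apolune v_a = √[μ(2/r₂ − 1/a_t)] = 1020 m/s.
Δv₂ = v_c2 − v_a = 166.7 m/s.

Δv ≈ 166.7 m/s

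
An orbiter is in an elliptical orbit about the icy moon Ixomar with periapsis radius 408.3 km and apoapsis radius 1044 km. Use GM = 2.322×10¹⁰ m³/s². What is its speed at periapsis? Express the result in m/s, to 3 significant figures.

v ≈ 286 m/s

Semi-major axis a = (r_p + r_a)/2 = 726.15 km = 7.262×10⁵ m.
Vis-viva: v² = μ(2/r − 1/a) = 2.322×10¹⁰ × (4.898×10⁻⁶ − 1.377×10⁻⁶) = 8.176×10⁴ m²/s².
v = 285.9 m/s.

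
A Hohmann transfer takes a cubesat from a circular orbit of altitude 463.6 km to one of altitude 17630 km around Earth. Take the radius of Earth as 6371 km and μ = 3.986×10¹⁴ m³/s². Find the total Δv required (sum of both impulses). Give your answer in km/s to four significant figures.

r₁ = 6371 + 463.6 = 6834.6 km = 6.8346×10⁶ m.
r₂ = 6371 + 17630 = 24001 km = 2.4001×10⁷ m.
Transfer ellipse a_t = (r₁ + r₂)/2 = 1.542×10⁷ m.
At r₁: circular v_c1 = √(μ/r₁) = 7637 m/s; transfer-perigee v_p = √[μ(2/r₁ − 1/a_t)] = 9528 m/s.
Δv₁ = v_p − v_c1 = 1891 m/s.
At r₂: circular v_c2 = √(μ/r₂) = 4075 m/s; transfer-apogee v_a = √[μ(2/r₂ − 1/a_t)] = 2713 m/s.
Δv₂ = v_c2 − v_a = 1362 m/s.
Total Δv = Δv₁ + Δv₂ = 3253 m/s = 3.253 km/s.

Δv_total ≈ 3.253 km/s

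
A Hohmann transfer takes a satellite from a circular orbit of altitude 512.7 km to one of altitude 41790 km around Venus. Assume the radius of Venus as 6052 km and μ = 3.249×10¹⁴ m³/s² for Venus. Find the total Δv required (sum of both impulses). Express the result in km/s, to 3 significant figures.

r₁ = 6052 + 512.7 = 6564.7 km = 6.5647×10⁶ m.
r₂ = 6052 + 41790 = 47842 km = 4.7842×10⁷ m.
Transfer ellipse a_t = (r₁ + r₂)/2 = 2.720×10⁷ m.
At r₁: circular v_c1 = √(μ/r₁) = 7035 m/s; transfer-periapsis v_p = √[μ(2/r₁ − 1/a_t)] = 9330 m/s.
Δv₁ = v_p − v_c1 = 2295 m/s.
At r₂: circular v_c2 = √(μ/r₂) = 2606 m/s; transfer-apoapsis v_a = √[μ(2/r₂ − 1/a_t)] = 1280 m/s.
Δv₂ = v_c2 − v_a = 1326 m/s.
Total Δv = Δv₁ + Δv₂ = 3620 m/s = 3.620 km/s.

Δv_total ≈ 3.62 km/s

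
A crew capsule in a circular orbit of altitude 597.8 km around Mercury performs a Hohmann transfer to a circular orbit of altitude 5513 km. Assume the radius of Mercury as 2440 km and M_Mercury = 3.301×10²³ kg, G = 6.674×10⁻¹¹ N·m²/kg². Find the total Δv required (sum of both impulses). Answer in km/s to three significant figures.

Δv_total ≈ 0.974 km/s

μ = GM = 6.674×10⁻¹¹ × 3.301×10²³ = 2.203×10¹³ m³/s².
r₁ = 2440 + 597.8 = 3037.8 km = 3.0378×10⁶ m.
r₂ = 2440 + 5513 = 7953.0 km = 7.9530×10⁶ m.
Transfer ellipse a_t = (r₁ + r₂)/2 = 5.495×10⁶ m.
At r₁: circular v_c1 = √(μ/r₁) = 2693 m/s; transfer-periherm v_p = √[μ(2/r₁ − 1/a_t)] = 3240 m/s.
Δv₁ = v_p − v_c1 = 546.7 m/s.
At r₂: circular v_c2 = √(μ/r₂) = 1664 m/s; transfer-apoherm v_a = √[μ(2/r₂ − 1/a_t)] = 1237 m/s.
Δv₂ = v_c2 − v_a = 426.9 m/s.
Total Δv = Δv₁ + Δv₂ = 973.6 m/s = 0.9736 km/s.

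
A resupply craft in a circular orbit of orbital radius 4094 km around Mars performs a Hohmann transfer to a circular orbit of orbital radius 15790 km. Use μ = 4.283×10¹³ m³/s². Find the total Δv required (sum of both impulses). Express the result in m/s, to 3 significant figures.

r₁ = 4094 km = 4.094×10⁶ m.
r₂ = 15790 km = 1.579×10⁷ m.
Transfer ellipse a_t = (r₁ + r₂)/2 = 9.942×10⁶ m.
At r₁: circular v_c1 = √(μ/r₁) = 3234 m/s; transfer-periapsis v_p = √[μ(2/r₁ − 1/a_t)] = 4076 m/s.
Δv₁ = v_p − v_c1 = 841.7 m/s.
At r₂: circular v_c2 = √(μ/r₂) = 1647 m/s; transfer-apoapsis v_a = √[μ(2/r₂ − 1/a_t)] = 1057 m/s.
Δv₂ = v_c2 − v_a = 590.1 m/s.
Total Δv = Δv₁ + Δv₂ = 1432 m/s.

Δv_total ≈ 1430 m/s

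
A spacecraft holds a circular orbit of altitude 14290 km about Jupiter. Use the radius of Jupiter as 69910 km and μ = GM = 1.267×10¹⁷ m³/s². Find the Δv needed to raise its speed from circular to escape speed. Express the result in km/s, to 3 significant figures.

r = 69910 + 14290 = 84200 km = 8.4200×10⁷ m.
Circular speed v_c = √(μ/r) = 38790 m/s.
Escape speed v_esc = √(2μ/r) = √2 × v_c = 54860 m/s.
Δv = v_esc − v_c = 16070 m/s = 16.07 km/s.

Δv ≈ 16.1 km/s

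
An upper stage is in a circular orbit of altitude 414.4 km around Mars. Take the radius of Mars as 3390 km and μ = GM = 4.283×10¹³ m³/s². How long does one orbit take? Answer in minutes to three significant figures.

r = 3390 + 414.4 = 3804.4 km = 3.8044×10⁶ m.
Kepler's third law: T = 2π√(r³/μ) = 2π√((3.804×10⁶)³ / 4.283×10¹³).
r³/μ = 1.286×10⁶ s², so T = 2π × 1.134×10³ = 7.124×10³ s.
Converting: 7.124×10³ s ÷ 60.00 = 118.7 minutes.

T ≈ 119 minutes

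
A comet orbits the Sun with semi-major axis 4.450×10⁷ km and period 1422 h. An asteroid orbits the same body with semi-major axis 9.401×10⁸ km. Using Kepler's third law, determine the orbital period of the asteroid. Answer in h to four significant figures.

T₂ ≈ 1.381×10⁵ h

Kepler's third law: T² ∝ a³, so T₂ = T₁ (a₂/a₁)^(3/2).
a₂/a₁ = 21.13, (a₂/a₁)^(3/2) = 97.10.
T₂ = 1422 × 97.10 = 1.381×10⁵ h.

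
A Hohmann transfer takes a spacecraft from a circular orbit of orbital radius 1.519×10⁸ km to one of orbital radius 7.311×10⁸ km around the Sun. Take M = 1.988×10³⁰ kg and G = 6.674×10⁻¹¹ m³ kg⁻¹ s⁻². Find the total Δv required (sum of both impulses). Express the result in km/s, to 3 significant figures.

μ = GM = 6.674×10⁻¹¹ × 1.988×10³⁰ = 1.327×10²⁰ m³/s².
r₁ = 1.519×10⁸ km = 1.519×10¹¹ m.
r₂ = 7.311×10⁸ km = 7.311×10¹¹ m.
Transfer ellipse a_t = (r₁ + r₂)/2 = 4.415×10¹¹ m.
At r₁: circular v_c1 = √(μ/r₁) = 29550 m/s; transfer-perihelion v_p = √[μ(2/r₁ − 1/a_t)] = 38030 m/s.
Δv₁ = v_p − v_c1 = 8477 m/s.
At r₂: circular v_c2 = √(μ/r₂) = 13470 m/s; transfer-aphelion v_a = √[μ(2/r₂ − 1/a_t)] = 7902 m/s.
Δv₂ = v_c2 − v_a = 5570 m/s.
Total Δv = Δv₁ + Δv₂ = 14050 m/s = 14.05 km/s.

Δv_total ≈ 14.0 km/s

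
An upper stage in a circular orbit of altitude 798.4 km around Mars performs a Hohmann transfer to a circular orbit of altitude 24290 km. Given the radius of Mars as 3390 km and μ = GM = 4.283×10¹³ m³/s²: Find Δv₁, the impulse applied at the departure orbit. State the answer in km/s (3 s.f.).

Δv ≈ 1.02 km/s

r₁ = 3390 + 798.4 = 4188.4 km = 4.1884×10⁶ m.
r₂ = 3390 + 24290 = 27680 km = 2.7680×10⁷ m.
Transfer ellipse a_t = (r₁ + r₂)/2 = 1.593×10⁷ m.
At r₁: circular v_c1 = √(μ/r₁) = 3198 m/s; transfer-periapsis v_p = √[μ(2/r₁ − 1/a_t)] = 4215 m/s.
Δv₁ = v_p − v_c1 = 1017 m/s.
= 1.017 km/s.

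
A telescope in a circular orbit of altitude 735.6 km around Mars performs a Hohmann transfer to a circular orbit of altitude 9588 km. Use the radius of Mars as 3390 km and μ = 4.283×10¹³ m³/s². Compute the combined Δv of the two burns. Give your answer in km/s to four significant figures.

Δv_total ≈ 1.302 km/s

r₁ = 3390 + 735.6 = 4125.6 km = 4.1256×10⁶ m.
r₂ = 3390 + 9588 = 12978 km = 1.2978×10⁷ m.
Transfer ellipse a_t = (r₁ + r₂)/2 = 8.552×10⁶ m.
At r₁: circular v_c1 = √(μ/r₁) = 3222 m/s; transfer-periapsis v_p = √[μ(2/r₁ − 1/a_t)] = 3969 m/s.
Δv₁ = v_p − v_c1 = 747.2 m/s.
At r₂: circular v_c2 = √(μ/r₂) = 1817 m/s; transfer-apoapsis v_a = √[μ(2/r₂ − 1/a_t)] = 1262 m/s.
Δv₂ = v_c2 − v_a = 554.9 m/s.
Total Δv = Δv₁ + Δv₂ = 1302 m/s = 1.302 km/s.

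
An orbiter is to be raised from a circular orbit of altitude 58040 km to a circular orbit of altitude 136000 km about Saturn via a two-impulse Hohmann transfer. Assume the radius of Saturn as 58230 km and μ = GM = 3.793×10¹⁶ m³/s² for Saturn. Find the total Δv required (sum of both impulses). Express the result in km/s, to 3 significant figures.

Δv_total ≈ 4.02 km/s

r₁ = 58230 + 58040 = 116270 km = 1.1627×10⁸ m.
r₂ = 58230 + 136000 = 194230 km = 1.9423×10⁸ m.
Transfer ellipse a_t = (r₁ + r₂)/2 = 1.552×10⁸ m.
At r₁: circular v_c1 = √(μ/r₁) = 18060 m/s; transfer-perikrone v_p = √[μ(2/r₁ − 1/a_t)] = 20200 m/s.
Δv₁ = v_p − v_c1 = 2141 m/s.
At r₂: circular v_c2 = √(μ/r₂) = 13970 m/s; transfer-apokrone v_a = √[μ(2/r₂ − 1/a_t)] = 12090 m/s.
Δv₂ = v_c2 − v_a = 1881 m/s.
Total Δv = Δv₁ + Δv₂ = 4022 m/s = 4.022 km/s.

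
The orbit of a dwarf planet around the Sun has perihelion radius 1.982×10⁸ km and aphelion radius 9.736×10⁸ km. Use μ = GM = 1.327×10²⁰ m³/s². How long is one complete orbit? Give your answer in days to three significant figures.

Semi-major axis a = (r_p + r_a)/2 = (1.9820×10⁸ + 9.7360×10⁸)/2 = 5.8590×10⁸ km = 5.859×10¹¹ m.
By Kepler's third law T = 2π√(a³/μ) = 2π × 3.893×10⁷ = 2.446×10⁸ s.
= 2831 days.

T ≈ 2830 days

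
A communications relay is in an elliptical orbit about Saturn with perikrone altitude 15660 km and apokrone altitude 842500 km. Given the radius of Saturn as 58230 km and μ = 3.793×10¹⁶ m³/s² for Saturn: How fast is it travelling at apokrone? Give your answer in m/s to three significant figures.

r_p = 58230 + 15660 = 73890 km = 7.3890×10⁷ m.
r_a = 58230 + 842500 = 900730 km = 9.0073×10⁸ m.
Semi-major axis a = (r_p + r_a)/2 = 4.8731×10⁵ km = 4.873×10⁸ m.
Vis-viva: v² = μ(2/r − 1/a) = 3.793×10¹⁶ × (2.220×10⁻⁹ − 2.052×10⁻⁹) = 6.385×10⁶ m²/s².
v = 2527 m/s.

v ≈ 2530 m/s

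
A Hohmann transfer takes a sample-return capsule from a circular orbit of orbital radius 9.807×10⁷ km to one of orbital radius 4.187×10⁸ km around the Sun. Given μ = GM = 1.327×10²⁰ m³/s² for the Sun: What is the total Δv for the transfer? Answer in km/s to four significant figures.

r₁ = 9.807×10⁷ km = 9.807×10¹⁰ m.
r₂ = 4.187×10⁸ km = 4.187×10¹¹ m.
Transfer ellipse a_t = (r₁ + r₂)/2 = 2.584×10¹¹ m.
At r₁: circular v_c1 = √(μ/r₁) = 36780 m/s; transfer-perihelion v_p = √[μ(2/r₁ − 1/a_t)] = 46830 m/s.
Δv₁ = v_p − v_c1 = 10040 m/s.
At r₂: circular v_c2 = √(μ/r₂) = 17800 m/s; transfer-aphelion v_a = √[μ(2/r₂ − 1/a_t)] = 10970 m/s.
Δv₂ = v_c2 − v_a = 6835 m/s.
Total Δv = Δv₁ + Δv₂ = 16880 m/s = 16.88 km/s.

Δv_total ≈ 16.88 km/s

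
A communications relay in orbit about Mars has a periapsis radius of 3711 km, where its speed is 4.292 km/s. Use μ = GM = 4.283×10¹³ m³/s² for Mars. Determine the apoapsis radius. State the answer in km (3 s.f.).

apoapsis radius ≈ 14700 km

r_p = 3.711×10⁶ m.
Specific energy ε = v²/2 − μ/r = -2.331×10⁶ J/kg, so a = −μ/(2ε) = 9.188×10⁶ m.
The apsides satisfy r_p + r_a = 2a, so the apoapsis radius is 2a − r_p = 1.467×10⁷ m = 14665 km.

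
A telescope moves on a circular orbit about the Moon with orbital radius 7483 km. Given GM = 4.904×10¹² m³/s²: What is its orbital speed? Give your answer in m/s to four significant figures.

v ≈ 809.5 m/s

r = 7483 km = 7.483×10⁶ m.
For a circular orbit v = √(μ/r) = √(4.904×10¹² / 7.483×10⁶) = √(6.554×10⁵) = 809.5 m/s.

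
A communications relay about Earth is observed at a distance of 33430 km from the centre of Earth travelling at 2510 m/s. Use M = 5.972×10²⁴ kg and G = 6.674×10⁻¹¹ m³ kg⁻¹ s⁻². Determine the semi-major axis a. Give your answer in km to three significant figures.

μ = GM = 6.674×10⁻¹¹ × 5.972×10²⁴ = 3.986×10¹⁴ m³/s².
r = 3.343×10⁷ m.
Vis-viva rearranged: 1/a = 2/r − v²/μ = 5.983×10⁻⁸ − 1.581×10⁻⁸ = 4.402×10⁻⁸ m⁻¹.
a = 2.272×10⁷ m = 22717 km.

a ≈ 22700 km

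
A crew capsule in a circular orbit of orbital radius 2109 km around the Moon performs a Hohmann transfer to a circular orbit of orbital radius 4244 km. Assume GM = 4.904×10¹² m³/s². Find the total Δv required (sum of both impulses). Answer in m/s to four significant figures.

Δv_total ≈ 436.8 m/s

r₁ = 2109 km = 2.109×10⁶ m.
r₂ = 4244 km = 4.244×10⁶ m.
Transfer ellipse a_t = (r₁ + r₂)/2 = 3.176×10⁶ m.
At r₁: circular v_c1 = √(μ/r₁) = 1525 m/s; transfer-perilune v_p = √[μ(2/r₁ − 1/a_t)] = 1763 m/s.
Δv₁ = v_p − v_c1 = 237.7 m/s.
At r₂: circular v_c2 = √(μ/r₂) = 1075 m/s; transfer-apolune v_a = √[μ(2/r₂ − 1/a_t)] = 875.9 m/s.
Δv₂ = v_c2 − v_a = 199.1 m/s.
Total Δv = Δv₁ + Δv₂ = 436.8 m/s.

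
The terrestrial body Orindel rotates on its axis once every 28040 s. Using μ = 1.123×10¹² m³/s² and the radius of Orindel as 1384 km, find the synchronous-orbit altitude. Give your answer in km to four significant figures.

h_sync ≈ 1433 km

A synchronous orbit has period T, so by Kepler's third law a = (μT²/4π²)^(1/3).
μT²/4π² = 1.123×10¹² × (2.804×10⁴)² / 39.48 = 2.237×10¹⁹ m³.
a = 2.817×10⁶ m = 2817.5 km.
Altitude h = a − R = 2817.5 − 1384 = 1433.5 km.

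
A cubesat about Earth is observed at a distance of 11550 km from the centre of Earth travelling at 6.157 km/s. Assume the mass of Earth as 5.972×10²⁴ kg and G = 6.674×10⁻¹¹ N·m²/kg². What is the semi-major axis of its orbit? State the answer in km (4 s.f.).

a ≈ 12810 km

μ = GM = 6.674×10⁻¹¹ × 5.972×10²⁴ = 3.986×10¹⁴ m³/s².
r = 1.155×10⁷ m.
Vis-viva rearranged: 1/a = 2/r − v²/μ = 1.732×10⁻⁷ − 9.511×10⁻⁸ = 7.805×10⁻⁸ m⁻¹.
a = 1.281×10⁷ m = 12812 km.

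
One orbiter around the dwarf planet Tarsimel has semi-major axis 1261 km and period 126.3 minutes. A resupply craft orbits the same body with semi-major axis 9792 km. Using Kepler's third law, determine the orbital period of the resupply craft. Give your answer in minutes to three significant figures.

T₂ ≈ 2730 minutes

Kepler's third law: T² ∝ a³, so T₂ = T₁ (a₂/a₁)^(3/2).
a₂/a₁ = 7.765, (a₂/a₁)^(3/2) = 21.64.
T₂ = 126.3 × 21.64 = 2733 minutes.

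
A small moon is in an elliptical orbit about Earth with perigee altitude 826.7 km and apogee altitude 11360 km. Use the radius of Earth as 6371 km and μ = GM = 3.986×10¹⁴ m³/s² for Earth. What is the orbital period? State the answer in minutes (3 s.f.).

r_p = 6371 + 826.7 = 7197.7 km = 7.1977×10⁶ m.
r_a = 6371 + 11360 = 17731 km = 1.7731×10⁷ m.
Semi-major axis a = (r_p + r_a)/2 = (7197.7 + 17731)/2 = 12464 km = 1.246×10⁷ m.
By Kepler's third law T = 2π√(a³/μ) = 2π × 2.204×10³ = 1.385×10⁴ s.
= 230.8 minutes.

T ≈ 231 minutes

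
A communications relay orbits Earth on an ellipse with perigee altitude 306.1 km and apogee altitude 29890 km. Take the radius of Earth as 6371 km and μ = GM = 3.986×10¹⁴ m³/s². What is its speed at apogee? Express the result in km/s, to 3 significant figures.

v ≈ 1.85 km/s

r_p = 6371 + 306.1 = 6677.1 km = 6.6771×10⁶ m.
r_a = 6371 + 29890 = 36261 km = 3.6261×10⁷ m.
Semi-major axis a = (r_p + r_a)/2 = 21469 km = 2.147×10⁷ m.
Vis-viva: v² = μ(2/r − 1/a) = 3.986×10¹⁴ × (5.516×10⁻⁸ − 4.658×10⁻⁸) = 3.419×10⁶ m²/s².
v = 1849 m/s = 1.849 km/s.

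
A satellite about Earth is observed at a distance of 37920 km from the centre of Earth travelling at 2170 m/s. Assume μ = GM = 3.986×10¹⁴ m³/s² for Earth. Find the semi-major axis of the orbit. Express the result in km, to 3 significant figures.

r = 3.792×10⁷ m.
Vis-viva rearranged: 1/a = 2/r − v²/μ = 5.274×10⁻⁸ − 1.181×10⁻⁸ = 4.093×10⁻⁸ m⁻¹.
a = 2.443×10⁷ m = 24433 km.

a ≈ 24400 km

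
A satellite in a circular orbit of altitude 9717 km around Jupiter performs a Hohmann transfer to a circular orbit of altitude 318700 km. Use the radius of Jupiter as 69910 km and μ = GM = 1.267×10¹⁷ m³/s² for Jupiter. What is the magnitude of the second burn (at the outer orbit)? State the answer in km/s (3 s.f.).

Δv ≈ 7.53 km/s

r₁ = 69910 + 9717 = 79627 km = 7.9627×10⁷ m.
r₂ = 69910 + 318700 = 388610 km = 3.8861×10⁸ m.
Transfer ellipse a_t = (r₁ + r₂)/2 = 2.341×10⁸ m.
At r₁: circular v_c1 = √(μ/r₁) = 39890 m/s; transfer-perijove v_p = √[μ(2/r₁ − 1/a_t)] = 51390 m/s.
At r₂: circular v_c2 = √(μ/r₂) = 18060 m/s; transfer-apojove v_a = √[μ(2/r₂ − 1/a_t)] = 10530 m/s.
Δv₂ = v_c2 − v_a = 7526 m/s.
= 7.526 km/s.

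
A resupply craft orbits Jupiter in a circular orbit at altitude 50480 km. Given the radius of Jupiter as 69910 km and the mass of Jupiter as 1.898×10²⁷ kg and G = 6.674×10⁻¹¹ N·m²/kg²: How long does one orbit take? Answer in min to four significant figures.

μ = GM = 6.674×10⁻¹¹ × 1.898×10²⁷ = 1.267×10¹⁷ m³/s².
r = 69910 + 50480 = 120390 km = 1.2039×10⁸ m.
Kepler's third law: T = 2π√(r³/μ) = 2π√((1.204×10⁸)³ / 1.267×10¹⁷).
r³/μ = 1.377×10⁷ s², so T = 2π × 3.711×10³ = 2.332×10⁴ s.
Converting: 2.332×10⁴ s ÷ 60.00 = 388.7 min.

T ≈ 388.7 min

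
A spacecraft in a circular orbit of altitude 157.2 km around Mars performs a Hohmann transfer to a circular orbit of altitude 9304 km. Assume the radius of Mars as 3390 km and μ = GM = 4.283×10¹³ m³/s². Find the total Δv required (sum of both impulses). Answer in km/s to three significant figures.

r₁ = 3390 + 157.2 = 3547.2 km = 3.5472×10⁶ m.
r₂ = 3390 + 9304 = 12694 km = 1.2694×10⁷ m.
Transfer ellipse a_t = (r₁ + r₂)/2 = 8.121×10⁶ m.
At r₁: circular v_c1 = √(μ/r₁) = 3475 m/s; transfer-periapsis v_p = √[μ(2/r₁ − 1/a_t)] = 4344 m/s.
Δv₁ = v_p − v_c1 = 869.7 m/s.
At r₂: circular v_c2 = √(μ/r₂) = 1837 m/s; transfer-apoapsis v_a = √[μ(2/r₂ − 1/a_t)] = 1214 m/s.
Δv₂ = v_c2 − v_a = 622.8 m/s.
Total Δv = Δv₁ + Δv₂ = 1492 m/s = 1.492 km/s.

Δv_total ≈ 1.49 km/s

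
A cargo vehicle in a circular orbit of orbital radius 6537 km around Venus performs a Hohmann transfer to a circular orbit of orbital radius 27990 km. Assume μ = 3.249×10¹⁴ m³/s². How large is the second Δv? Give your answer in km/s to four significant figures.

r₁ = 6537 km = 6.537×10⁶ m.
r₂ = 27990 km = 2.799×10⁷ m.
Transfer ellipse a_t = (r₁ + r₂)/2 = 1.726×10⁷ m.
At r₁: circular v_c1 = √(μ/r₁) = 7050 m/s; transfer-periapsis v_p = √[μ(2/r₁ − 1/a_t)] = 8977 m/s.
At r₂: circular v_c2 = √(μ/r₂) = 3407 m/s; transfer-apoapsis v_a = √[μ(2/r₂ − 1/a_t)] = 2097 m/s.
Δv₂ = v_c2 − v_a = 1310 m/s.
= 1.310 km/s.

Δv ≈ 1.310 km/s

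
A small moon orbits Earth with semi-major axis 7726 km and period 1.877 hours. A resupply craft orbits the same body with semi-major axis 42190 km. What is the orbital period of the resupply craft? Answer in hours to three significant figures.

T₂ ≈ 24.0 hours

Kepler's third law: T² ∝ a³, so T₂ = T₁ (a₂/a₁)^(3/2).
a₂/a₁ = 5.461, (a₂/a₁)^(3/2) = 12.76.
T₂ = 1.877 × 12.76 = 23.95 hours.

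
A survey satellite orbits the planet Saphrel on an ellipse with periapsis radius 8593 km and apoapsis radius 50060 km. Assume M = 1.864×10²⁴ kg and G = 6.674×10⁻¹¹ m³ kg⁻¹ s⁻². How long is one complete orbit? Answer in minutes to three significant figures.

μ = GM = 6.674×10⁻¹¹ × 1.864×10²⁴ = 1.244×10¹⁴ m³/s².
Semi-major axis a = (r_p + r_a)/2 = (8593.0 + 50060)/2 = 29326 km = 2.933×10⁷ m.
By Kepler's third law T = 2π√(a³/μ) = 2π × 1.424×10⁴ = 8.947×10⁴ s.
= 1491 minutes.

T ≈ 1490 minutes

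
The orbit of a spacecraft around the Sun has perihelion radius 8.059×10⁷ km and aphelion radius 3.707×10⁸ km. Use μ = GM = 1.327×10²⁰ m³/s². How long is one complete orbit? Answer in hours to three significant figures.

Semi-major axis a = (r_p + r_a)/2 = (8.0590×10⁷ + 3.7070×10⁸)/2 = 2.2564×10⁸ km = 2.256×10¹¹ m.
By Kepler's third law T = 2π√(a³/μ) = 2π × 9.305×10⁶ = 5.846×10⁷ s.
= 16240 hours.

T ≈ 16200 hours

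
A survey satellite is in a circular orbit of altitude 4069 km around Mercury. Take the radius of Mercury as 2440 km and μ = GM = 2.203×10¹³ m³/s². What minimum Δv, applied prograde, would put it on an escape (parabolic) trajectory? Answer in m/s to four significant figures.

r = 2440 + 4069 = 6509.0 km = 6.5090×10⁶ m.
Circular speed v_c = √(μ/r) = 1840 m/s.
Escape speed v_esc = √(2μ/r) = √2 × v_c = 2602 m/s.
Δv = v_esc − v_c = 762.0 m/s.

Δv ≈ 762.0 m/s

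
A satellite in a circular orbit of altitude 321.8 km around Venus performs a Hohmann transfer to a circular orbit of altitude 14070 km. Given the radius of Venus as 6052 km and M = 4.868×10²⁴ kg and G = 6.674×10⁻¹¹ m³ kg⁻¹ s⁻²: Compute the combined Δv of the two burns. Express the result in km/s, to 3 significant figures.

μ = GM = 6.674×10⁻¹¹ × 4.868×10²⁴ = 3.249×10¹⁴ m³/s².
r₁ = 6052 + 321.8 = 6373.8 km = 6.3738×10⁶ m.
r₂ = 6052 + 14070 = 20122 km = 2.0122×10⁷ m.
Transfer ellipse a_t = (r₁ + r₂)/2 = 1.325×10⁷ m.
At r₁: circular v_c1 = √(μ/r₁) = 7140 m/s; transfer-periapsis v_p = √[μ(2/r₁ − 1/a_t)] = 8799 m/s.
Δv₁ = v_p − v_c1 = 1659 m/s.
At r₂: circular v_c2 = √(μ/r₂) = 4018 m/s; transfer-apoapsis v_a = √[μ(2/r₂ − 1/a_t)] = 2787 m/s.
Δv₂ = v_c2 − v_a = 1231 m/s.
Total Δv = Δv₁ + Δv₂ = 2891 m/s = 2.891 km/s.

Δv_total ≈ 2.89 km/s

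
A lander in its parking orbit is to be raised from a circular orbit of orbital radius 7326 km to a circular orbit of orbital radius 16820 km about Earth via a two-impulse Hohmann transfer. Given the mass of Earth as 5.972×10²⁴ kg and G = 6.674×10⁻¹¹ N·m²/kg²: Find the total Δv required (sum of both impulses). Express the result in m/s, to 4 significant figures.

Δv_total ≈ 2406 m/s

μ = GM = 6.674×10⁻¹¹ × 5.972×10²⁴ = 3.986×10¹⁴ m³/s².
r₁ = 7326 km = 7.326×10⁶ m.
r₂ = 16820 km = 1.682×10⁷ m.
Transfer ellipse a_t = (r₁ + r₂)/2 = 1.207×10⁷ m.
At r₁: circular v_c1 = √(μ/r₁) = 7376 m/s; transfer-perigee v_p = √[μ(2/r₁ − 1/a_t)] = 8706 m/s.
Δv₁ = v_p − v_c1 = 1330 m/s.
At r₂: circular v_c2 = √(μ/r₂) = 4868 m/s; transfer-apogee v_a = √[μ(2/r₂ − 1/a_t)] = 3792 m/s.
Δv₂ = v_c2 − v_a = 1076 m/s.
Total Δv = Δv₁ + Δv₂ = 2406 m/s.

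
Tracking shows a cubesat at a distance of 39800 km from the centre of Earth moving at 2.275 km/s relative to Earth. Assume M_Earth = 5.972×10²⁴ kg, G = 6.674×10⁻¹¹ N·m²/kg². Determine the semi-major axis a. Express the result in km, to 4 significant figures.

a ≈ 26830 km

μ = GM = 6.674×10⁻¹¹ × 5.972×10²⁴ = 3.986×10¹⁴ m³/s².
r = 3.980×10⁷ m.
Vis-viva rearranged: 1/a = 2/r − v²/μ = 5.025×10⁻⁸ − 1.299×10⁻⁸ = 3.727×10⁻⁸ m⁻¹.
a = 2.683×10⁷ m = 26834 km.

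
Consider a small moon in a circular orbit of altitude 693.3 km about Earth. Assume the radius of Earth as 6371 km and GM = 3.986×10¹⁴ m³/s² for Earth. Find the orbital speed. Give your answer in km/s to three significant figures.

v ≈ 7.51 km/s

r = 6371 + 693.3 = 7064.3 km = 7.0643×10⁶ m.
For a circular orbit v = √(μ/r) = √(3.986×10¹⁴ / 7.064×10⁶) = √(5.642×10⁷) = 7512 m/s.
That is 7.512 km/s.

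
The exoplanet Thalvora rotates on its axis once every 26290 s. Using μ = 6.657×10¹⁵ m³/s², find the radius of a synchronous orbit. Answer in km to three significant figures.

r_sync ≈ 48800 km

A synchronous orbit has period T, so by Kepler's third law a = (μT²/4π²)^(1/3).
μT²/4π² = 6.657×10¹⁵ × (2.629×10⁴)² / 39.48 = 1.165×10²³ m³.
a = 4.885×10⁷ m = 48846 km.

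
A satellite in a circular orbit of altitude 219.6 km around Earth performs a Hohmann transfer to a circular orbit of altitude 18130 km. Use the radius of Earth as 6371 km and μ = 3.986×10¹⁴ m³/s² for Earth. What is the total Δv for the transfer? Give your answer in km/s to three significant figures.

r₁ = 6371 + 219.6 = 6590.6 km = 6.5906×10⁶ m.
r₂ = 6371 + 18130 = 24501 km = 2.4501×10⁷ m.
Transfer ellipse a_t = (r₁ + r₂)/2 = 1.555×10⁷ m.
At r₁: circular v_c1 = √(μ/r₁) = 7777 m/s; transfer-perigee v_p = √[μ(2/r₁ − 1/a_t)] = 9763 m/s.
Δv₁ = v_p − v_c1 = 1986 m/s.
At r₂: circular v_c2 = √(μ/r₂) = 4033 m/s; transfer-apogee v_a = √[μ(2/r₂ − 1/a_t)] = 2626 m/s.
Δv₂ = v_c2 − v_a = 1407 m/s.
Total Δv = Δv₁ + Δv₂ = 3394 m/s = 3.394 km/s.

Δv_total ≈ 3.39 km/s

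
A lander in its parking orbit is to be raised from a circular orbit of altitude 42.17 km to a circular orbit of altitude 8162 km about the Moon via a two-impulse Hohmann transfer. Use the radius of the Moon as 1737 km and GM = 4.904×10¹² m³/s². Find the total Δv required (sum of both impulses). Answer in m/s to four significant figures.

r₁ = 1737 + 42.17 = 1779.2 km = 1.7792×10⁶ m.
r₂ = 1737 + 8162 = 9899.0 km = 9.8990×10⁶ m.
Transfer ellipse a_t = (r₁ + r₂)/2 = 5.839×10⁶ m.
At r₁: circular v_c1 = √(μ/r₁) = 1660 m/s; transfer-perilune v_p = √[μ(2/r₁ − 1/a_t)] = 2162 m/s.
Δv₁ = v_p − v_c1 = 501.4 m/s.
At r₂: circular v_c2 = √(μ/r₂) = 703.8 m/s; transfer-apolune v_a = √[μ(2/r₂ − 1/a_t)] = 388.5 m/s.
Δv₂ = v_c2 − v_a = 315.3 m/s.
Total Δv = Δv₁ + Δv₂ = 816.8 m/s.

Δv_total ≈ 816.8 m/s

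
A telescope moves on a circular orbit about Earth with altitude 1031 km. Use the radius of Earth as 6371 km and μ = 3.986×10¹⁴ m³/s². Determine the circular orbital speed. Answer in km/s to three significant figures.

r = 6371 + 1031 = 7402.0 km = 7.4020×10⁶ m.
For a circular orbit v = √(μ/r) = √(3.986×10¹⁴ / 7.402×10⁶) = √(5.385×10⁷) = 7338 m/s.
That is 7.338 km/s.

v ≈ 7.34 km/s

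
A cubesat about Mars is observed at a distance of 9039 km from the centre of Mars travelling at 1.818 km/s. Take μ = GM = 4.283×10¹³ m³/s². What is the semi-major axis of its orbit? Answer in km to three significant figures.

a ≈ 6940 km

r = 9.039×10⁶ m.
Specific orbital energy ε = v²/2 − μ/r = (1818)²/2 − 4.283×10¹³/9.039×10⁶ = -3.086×10⁶ J/kg.
Since ε = −μ/(2a), a = −μ/(2ε) = 6.940×10⁶ m = 6939.9 km.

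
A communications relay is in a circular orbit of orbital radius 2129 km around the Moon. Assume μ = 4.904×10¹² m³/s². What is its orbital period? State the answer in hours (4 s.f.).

T ≈ 2.448 hours

r = 2129 km = 2.129×10⁶ m.
Kepler's third law: T = 2π√(r³/μ) = 2π√((2.129×10⁶)³ / 4.904×10¹²).
r³/μ = 1.968×10⁶ s², so T = 2π × 1.403×10³ = 8.814×10³ s.
Converting: 8.814×10³ s ÷ 3600 = 2.448 hours.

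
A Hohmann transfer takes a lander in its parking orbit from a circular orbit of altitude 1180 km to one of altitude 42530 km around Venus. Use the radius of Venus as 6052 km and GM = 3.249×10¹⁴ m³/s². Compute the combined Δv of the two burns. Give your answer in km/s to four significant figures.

r₁ = 6052 + 1180 = 7232.0 km = 7.2320×10⁶ m.
r₂ = 6052 + 42530 = 48582 km = 4.8582×10⁷ m.
Transfer ellipse a_t = (r₁ + r₂)/2 = 2.791×10⁷ m.
At r₁: circular v_c1 = √(μ/r₁) = 6703 m/s; transfer-periapsis v_p = √[μ(2/r₁ − 1/a_t)] = 8844 m/s.
Δv₁ = v_p − v_c1 = 2141 m/s.
At r₂: circular v_c2 = √(μ/r₂) = 2586 m/s; transfer-apoapsis v_a = √[μ(2/r₂ − 1/a_t)] = 1316 m/s.
Δv₂ = v_c2 − v_a = 1270 m/s.
Total Δv = Δv₁ + Δv₂ = 3411 m/s = 3.411 km/s.

Δv_total ≈ 3.411 km/s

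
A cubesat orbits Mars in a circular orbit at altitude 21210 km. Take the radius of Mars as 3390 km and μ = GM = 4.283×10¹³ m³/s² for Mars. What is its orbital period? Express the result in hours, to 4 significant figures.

T ≈ 32.54 hours

r = 3390 + 21210 = 24600 km = 2.4600×10⁷ m.
Kepler's third law: T = 2π√(r³/μ) = 2π√((2.460×10⁷)³ / 4.283×10¹³).
r³/μ = 3.476×10⁸ s², so T = 2π × 1.864×10⁴ = 1.171×10⁵ s.
Converting: 1.171×10⁵ s ÷ 3600 = 32.54 hours.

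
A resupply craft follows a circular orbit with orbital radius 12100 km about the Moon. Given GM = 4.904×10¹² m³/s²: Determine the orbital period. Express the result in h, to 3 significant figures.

r = 12100 km = 1.210×10⁷ m.
Kepler's third law: T = 2π√(r³/μ) = 2π√((1.210×10⁷)³ / 4.904×10¹²).
r³/μ = 3.612×10⁸ s², so T = 2π × 1.901×10⁴ = 1.194×10⁵ s.
Converting: 1.194×10⁵ s ÷ 3600 = 33.17 h.

T ≈ 33.2 h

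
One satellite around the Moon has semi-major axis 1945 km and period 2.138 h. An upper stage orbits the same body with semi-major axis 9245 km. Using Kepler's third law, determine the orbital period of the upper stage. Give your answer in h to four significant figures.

Kepler's third law: T² ∝ a³, so T₂ = T₁ (a₂/a₁)^(3/2).
a₂/a₁ = 4.753, (a₂/a₁)^(3/2) = 10.36.
T₂ = 2.138 × 10.36 = 22.16 h.

T₂ ≈ 22.16 h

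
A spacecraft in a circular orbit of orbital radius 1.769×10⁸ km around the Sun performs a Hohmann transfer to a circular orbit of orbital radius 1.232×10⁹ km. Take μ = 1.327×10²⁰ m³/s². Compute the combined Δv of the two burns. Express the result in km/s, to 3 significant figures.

r₁ = 1.769×10⁸ km = 1.769×10¹¹ m.
r₂ = 1.232×10⁹ km = 1.232×10¹² m.
Transfer ellipse a_t = (r₁ + r₂)/2 = 7.044×10¹¹ m.
At r₁: circular v_c1 = √(μ/r₁) = 27390 m/s; transfer-perihelion v_p = √[μ(2/r₁ − 1/a_t)] = 36220 m/s.
Δv₁ = v_p − v_c1 = 8832 m/s.
At r₂: circular v_c2 = √(μ/r₂) = 10380 m/s; transfer-aphelion v_a = √[μ(2/r₂ − 1/a_t)] = 5201 m/s.
Δv₂ = v_c2 − v_a = 5178 m/s.
Total Δv = Δv₁ + Δv₂ = 14010 m/s = 14.01 km/s.

Δv_total ≈ 14.0 km/s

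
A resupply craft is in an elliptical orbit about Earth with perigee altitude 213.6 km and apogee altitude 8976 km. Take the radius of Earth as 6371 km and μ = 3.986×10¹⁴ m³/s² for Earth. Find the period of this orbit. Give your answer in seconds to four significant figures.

T ≈ 11430 seconds

r_p = 6371 + 213.6 = 6584.6 km = 6.5846×10⁶ m.
r_a = 6371 + 8976 = 15347 km = 1.5347×10⁷ m.
Semi-major axis a = (r_p + r_a)/2 = (6584.6 + 15347)/2 = 10966 km = 1.097×10⁷ m.
By Kepler's third law T = 2π√(a³/μ) = 2π × 1.819×10³ = 1.143×10⁴ s.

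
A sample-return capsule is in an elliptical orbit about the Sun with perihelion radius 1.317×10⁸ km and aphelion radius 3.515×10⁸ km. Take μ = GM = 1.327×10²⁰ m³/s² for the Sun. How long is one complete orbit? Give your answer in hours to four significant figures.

Semi-major axis a = (r_p + r_a)/2 = (1.3170×10⁸ + 3.5150×10⁸)/2 = 2.4160×10⁸ km = 2.416×10¹¹ m.
By Kepler's third law T = 2π√(a³/μ) = 2π × 1.031×10⁷ = 6.477×10⁷ s.
= 17990 hours.

T ≈ 17990 hours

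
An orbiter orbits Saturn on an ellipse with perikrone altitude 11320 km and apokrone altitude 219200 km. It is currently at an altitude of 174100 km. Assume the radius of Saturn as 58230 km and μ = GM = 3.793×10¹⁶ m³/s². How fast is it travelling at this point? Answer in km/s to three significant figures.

r_p = 58230 + 11320 = 69550 km = 6.9550×10⁷ m.
r_a = 58230 + 219200 = 277430 km = 2.7743×10⁸ m.
r = 58230 + 174100 = 2.3233×10⁵ km = 2.323×10⁸ m.
Semi-major axis a = (r_p + r_a)/2 = 1.7349×10⁵ km = 1.735×10⁸ m.
Vis-viva: v² = μ(2/r − 1/a) = 3.793×10¹⁶ × (8.608×10⁻⁹ − 5.764×10⁻⁹) = 1.079×10⁸ m²/s².
v = 10390 m/s = 10.39 km/s.

v ≈ 10.4 km/s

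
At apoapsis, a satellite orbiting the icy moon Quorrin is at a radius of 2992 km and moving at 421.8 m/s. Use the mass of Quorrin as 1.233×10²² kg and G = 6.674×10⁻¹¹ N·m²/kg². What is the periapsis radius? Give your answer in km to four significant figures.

μ = GM = 6.674×10⁻¹¹ × 1.233×10²² = 8.229×10¹¹ m³/s².
r_a = 2.992×10⁶ m.
Specific energy ε = v²/2 − μ/r = -1.861×10⁵ J/kg, so a = −μ/(2ε) = 2.211×10⁶ m.
The apsides satisfy r_p + r_a = 2a, so the periapsis radius is 2a − r_a = 1.430×10⁶ m = 1430.4 km.

periapsis radius ≈ 1430 km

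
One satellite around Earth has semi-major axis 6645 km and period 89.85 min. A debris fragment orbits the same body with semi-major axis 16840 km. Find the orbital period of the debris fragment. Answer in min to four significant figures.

T₂ ≈ 362.5 min

Kepler's third law: T² ∝ a³, so T₂ = T₁ (a₂/a₁)^(3/2).
a₂/a₁ = 2.534, (a₂/a₁)^(3/2) = 4.034.
T₂ = 89.85 × 4.034 = 362.5 min.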